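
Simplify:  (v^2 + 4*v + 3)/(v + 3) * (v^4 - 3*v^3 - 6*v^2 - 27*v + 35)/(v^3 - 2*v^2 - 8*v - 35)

Factor: v^2 + 4*v + 3 = (v + 3)*(v + 1);  v^4 - 3*v^3 - 6*v^2 - 27*v + 35 = (v - 1)*(v - 5)*(v^2 + 3*v + 7);  v^3 - 2*v^2 - 8*v - 35 = (v - 5)*(v^2 + 3*v + 7)
Cancel the common factors (v^2 + 3*v + 7), (v + 3), (v - 5).

v^2 - 1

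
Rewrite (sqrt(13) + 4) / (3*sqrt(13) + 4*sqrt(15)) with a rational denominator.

(-12*sqrt(13) - 39 + 4*sqrt(195) + 16*sqrt(15))/123

Multiply numerator and denominator by -4*sqrt(15) + 3*sqrt(13).
Denominator becomes -123; numerator becomes -16*sqrt(15) - 4*sqrt(195) + 39 + 12*sqrt(13).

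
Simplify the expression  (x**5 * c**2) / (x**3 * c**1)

c*x**2

Quotient: x**2 * c**1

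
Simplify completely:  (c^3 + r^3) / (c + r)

Factor as (a+b)(a^2-ab+b^2) with a=c, b=r.

c^2 - c*r + r^2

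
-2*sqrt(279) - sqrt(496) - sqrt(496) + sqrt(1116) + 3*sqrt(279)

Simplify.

2*sqrt(279) = 6*sqrt(31); sqrt(496) = 4*sqrt(31); sqrt(496) = 4*sqrt(31); sqrt(1116) = 6*sqrt(31); 3*sqrt(279) = 9*sqrt(31)
Combine: (-6 - 4 - 4 + 6 + 9)·sqrt(31) = sqrt(31)

sqrt(31)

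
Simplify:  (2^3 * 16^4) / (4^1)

2^3 = 2^3; 16^4 = 2^16; 4^1 = 2^2
Combine exponents: 2^17

2^17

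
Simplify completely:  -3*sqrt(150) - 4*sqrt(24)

3*sqrt(150) = 15*sqrt(6); 4*sqrt(24) = 8*sqrt(6)
Combine: (-15 - 8)·sqrt(6) = -23*sqrt(6)

-23*sqrt(6)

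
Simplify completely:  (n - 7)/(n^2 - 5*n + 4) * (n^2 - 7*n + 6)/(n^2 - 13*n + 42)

Factor: n^2 - 5*n + 4 = (n - 4)*(n - 1);  n^2 - 7*n + 6 = (n - 6)*(n - 1);  n^2 - 13*n + 42 = (n - 7)*(n - 6)
Cancel the common factors (n - 1), (n - 6), (n - 7).

1/(n - 4)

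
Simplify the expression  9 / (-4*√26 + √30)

(-36*√26 - 9*√30)/386

Multiply numerator and denominator by √30 + 4*√26.
Denominator becomes -386; numerator becomes 9*√30 + 36*√26.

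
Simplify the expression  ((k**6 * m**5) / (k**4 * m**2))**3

Inside the bracket: k**2 * m**3
Raise to the power 3: k**6 * m**9

k**6*m**9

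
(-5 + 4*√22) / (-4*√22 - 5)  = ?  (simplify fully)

Multiply numerator and denominator by -5 + 4*√22.
Denominator becomes -327; numerator becomes -40*√22 + 377.

-(-4*√22 + 5)²/327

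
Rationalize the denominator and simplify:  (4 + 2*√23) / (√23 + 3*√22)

Multiply numerator and denominator by -3*√22 + √23.
Denominator becomes -175; numerator becomes -6*√506 - 12*√22 + 4*√23 + 46.

(-46 - 4*√23 + 12*√22 + 6*√506)/175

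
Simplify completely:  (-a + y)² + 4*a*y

(a + y)²

Expanding gives a² + 2*a*y + y², a perfect square.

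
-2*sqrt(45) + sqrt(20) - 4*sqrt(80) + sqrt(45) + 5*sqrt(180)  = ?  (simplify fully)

13*sqrt(5)

2*sqrt(45) = 6*sqrt(5); sqrt(20) = 2*sqrt(5); 4*sqrt(80) = 16*sqrt(5); sqrt(45) = 3*sqrt(5); 5*sqrt(180) = 30*sqrt(5)
Combine: (-6 + 2 - 16 + 3 + 30)·sqrt(5) = 13*sqrt(5)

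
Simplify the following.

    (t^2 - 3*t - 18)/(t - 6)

Factor: t^2 - 3*t - 18 = (t + 3)*(t - 6)
Cancel the common factor (t - 6).

t + 3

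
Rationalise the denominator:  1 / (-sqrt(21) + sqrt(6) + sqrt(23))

Group as (sqrt(6) + sqrt(23)) - sqrt(21); multiply by (sqrt(6) + sqrt(23)) + sqrt(21), then rationalise the remaining surd.

(-4*sqrt(21) + 2*sqrt(23) + 19*sqrt(6) + 3*sqrt(322))/244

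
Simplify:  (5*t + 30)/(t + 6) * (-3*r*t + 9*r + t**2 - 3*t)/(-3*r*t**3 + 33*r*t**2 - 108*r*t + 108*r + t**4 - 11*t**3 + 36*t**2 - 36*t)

5/(t**2 - 8*t + 12)

Factor: 5*t + 30 = 5*(t + 6);  -3*r*t + 9*r + t**2 - 3*t = (t - 3)*(-3*r + t);  -3*r*t**3 + 33*r*t**2 - 108*r*t + 108*r + t**4 - 11*t**3 + 36*t**2 - 36*t = (t - 2)*(-3*r + t)*(t - 3)*(t - 6)
Cancel the common factors (t - 3), (-3*r + t), (t + 6).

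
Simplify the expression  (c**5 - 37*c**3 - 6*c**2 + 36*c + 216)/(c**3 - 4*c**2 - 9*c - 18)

c**2 + 4*c - 12

Factor: c**5 - 37*c**3 - 6*c**2 + 36*c + 216 = (c + 6)*(c - 6)*(c - 2)*(c**2 + 2*c + 3);  c**3 - 4*c**2 - 9*c - 18 = (c - 6)*(c**2 + 2*c + 3)
Cancel the common factors (c**2 + 2*c + 3), (c - 6).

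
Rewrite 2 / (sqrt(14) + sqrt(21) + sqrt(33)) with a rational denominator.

Group as (sqrt(21) + sqrt(33)) + sqrt(14); multiply by (sqrt(21) + sqrt(33)) - sqrt(14), then rationalise the remaining surd.

(-21*sqrt(22) + sqrt(33) + 13*sqrt(21) + 20*sqrt(14))/293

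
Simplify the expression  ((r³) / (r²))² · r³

Inside the bracket: r¹
Raise to the power 2: r²
Multiply by r³: add exponents.

r⁵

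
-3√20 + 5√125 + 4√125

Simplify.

39*√5

3√20 = 6*√5; 5√125 = 25*√5; 4√125 = 20*√5
Combine: (-6 + 25 + 20)·√5 = 39*√5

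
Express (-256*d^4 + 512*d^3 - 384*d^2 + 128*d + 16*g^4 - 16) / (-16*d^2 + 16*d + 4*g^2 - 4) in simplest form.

16*d^2 - 16*d + 4*g^2 + 4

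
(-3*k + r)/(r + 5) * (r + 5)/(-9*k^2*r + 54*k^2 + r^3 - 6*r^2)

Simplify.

1/(3*k*r - 18*k + r^2 - 6*r)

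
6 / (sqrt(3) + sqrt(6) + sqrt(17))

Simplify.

(-9*sqrt(34) - 12*sqrt(17) + 21*sqrt(6) + 30*sqrt(3))/2

Group as (sqrt(3) + sqrt(17)) + sqrt(6); multiply by (sqrt(3) + sqrt(17)) - sqrt(6), then rationalise the remaining surd.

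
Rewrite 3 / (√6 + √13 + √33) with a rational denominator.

Group as (√6 + √33) + √13; multiply by (√6 + √33) - √13, then rationalise the remaining surd.

(-9*√286 - 21*√33 + 39*√13 + 60*√6)/58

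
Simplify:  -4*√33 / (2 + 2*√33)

Multiply numerator and denominator by -2*√33 + 2.
Denominator becomes -128; numerator becomes -8*√33 + 264.

(-33 + √33)/16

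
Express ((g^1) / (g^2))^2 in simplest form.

g^(-2)

Inside the bracket: (g^-1)
Raise to the power 2: (g^-2)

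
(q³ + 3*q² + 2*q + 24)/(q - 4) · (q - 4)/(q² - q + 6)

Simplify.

Factor: q³ + 3*q² + 2*q + 24 = (q + 4)·(q² - q + 6)
Cancel the common factors (q² - q + 6), (q - 4).

q + 4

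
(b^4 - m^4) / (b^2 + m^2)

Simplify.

b^2 - m^2

Difference of fourth powers: factor out (b^2 + m^2).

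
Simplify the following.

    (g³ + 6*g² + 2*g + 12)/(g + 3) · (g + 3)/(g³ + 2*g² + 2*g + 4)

Factor: g³ + 6*g² + 2*g + 12 = (g² + 2)·(g + 6);  g³ + 2*g² + 2*g + 4 = (g + 2)·(g² + 2)
Cancel the common factors (g² + 2), (g + 3).

(g + 6)/(g + 2)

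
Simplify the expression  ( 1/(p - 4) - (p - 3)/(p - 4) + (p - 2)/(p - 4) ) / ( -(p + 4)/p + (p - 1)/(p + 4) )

Numerator: 1/(p - 4) - (p - 3)/(p - 4) + (p - 2)/(p - 4) = 2/(p - 4)
Denominator: -(p + 4)/p + (p - 1)/(p + 4) = (-9*p - 16)/(p^2 + 4*p)
Divide: (2/(p - 4)) · ((p^2 + 4*p)/(-9*p - 16)) = (-2*p^2 - 8*p)/(9*p^2 - 20*p - 64)

(-2*p^2 - 8*p)/(9*p^2 - 20*p - 64)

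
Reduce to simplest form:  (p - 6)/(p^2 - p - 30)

1/(p + 5)

Factor: p^2 - p - 30 = (p - 6)*(p + 5)
Cancel the common factor (p - 6).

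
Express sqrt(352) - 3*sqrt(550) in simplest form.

sqrt(352) = 4*sqrt(22); 3*sqrt(550) = 15*sqrt(22)
Combine: (4 - 15)·sqrt(22) = -11*sqrt(22)

-11*sqrt(22)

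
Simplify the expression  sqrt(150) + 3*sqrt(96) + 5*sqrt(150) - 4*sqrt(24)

34*sqrt(6)

sqrt(150) = 5*sqrt(6); 3*sqrt(96) = 12*sqrt(6); 5*sqrt(150) = 25*sqrt(6); 4*sqrt(24) = 8*sqrt(6)
Combine: (5 + 12 + 25 - 8)·sqrt(6) = 34*sqrt(6)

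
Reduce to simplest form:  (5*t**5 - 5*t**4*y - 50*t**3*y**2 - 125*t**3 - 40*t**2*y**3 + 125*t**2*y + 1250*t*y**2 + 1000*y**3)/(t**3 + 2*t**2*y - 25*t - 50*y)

Factor: 5*t**5 - 5*t**4*y - 50*t**3*y**2 - 125*t**3 - 40*t**2*y**3 + 125*t**2*y + 1250*t*y**2 + 1000*y**3 = 5*(t + 2*y)*(t - 4*y)*(t - 5)*(t + y)*(t + 5);  t**3 + 2*t**2*y - 25*t - 50*y = (t + 5)*(t - 5)*(t + 2*y)
Cancel the common factors (t + 5), (t + 2*y), (t - 5).

5*t**2 - 15*t*y - 20*y**2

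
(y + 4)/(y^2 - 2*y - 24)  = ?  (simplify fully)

Factor: y^2 - 2*y - 24 = (y + 4)*(y - 6)
Cancel the common factor (y + 4).

1/(y - 6)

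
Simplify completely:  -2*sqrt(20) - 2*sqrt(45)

-10*sqrt(5)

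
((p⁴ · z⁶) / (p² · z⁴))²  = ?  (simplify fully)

Inside the bracket: p² · z²
Raise to the power 2: p⁴ · z⁴

p⁴*z⁴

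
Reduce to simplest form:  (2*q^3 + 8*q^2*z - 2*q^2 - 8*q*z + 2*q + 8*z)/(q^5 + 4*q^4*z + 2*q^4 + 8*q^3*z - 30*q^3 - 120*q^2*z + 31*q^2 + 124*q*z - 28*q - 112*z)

2/(q^2 + 3*q - 28)

Factor: 2*q^3 + 8*q^2*z - 2*q^2 - 8*q*z + 2*q + 8*z = 2*(q + 4*z)*(q^2 - q + 1);  q^5 + 4*q^4*z + 2*q^4 + 8*q^3*z - 30*q^3 - 120*q^2*z + 31*q^2 + 124*q*z - 28*q - 112*z = (q + 4*z)*(q - 4)*(q + 7)*(q^2 - q + 1)
Cancel the common factors (q^2 - q + 1), (q + 4*z).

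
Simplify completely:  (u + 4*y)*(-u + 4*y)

Difference of squares with P = 4*y, Q = u.

-u^2 + 16*y^2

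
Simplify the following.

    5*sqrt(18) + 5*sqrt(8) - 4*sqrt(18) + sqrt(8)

15*sqrt(2)

5*sqrt(18) = 15*sqrt(2); 5*sqrt(8) = 10*sqrt(2); 4*sqrt(18) = 12*sqrt(2); sqrt(8) = 2*sqrt(2)
Combine: (15 + 10 - 12 + 2)·sqrt(2) = 15*sqrt(2)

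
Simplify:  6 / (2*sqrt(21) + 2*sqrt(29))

Multiply numerator and denominator by -2*sqrt(21) + 2*sqrt(29).
Denominator becomes 32; numerator becomes -12*sqrt(21) + 12*sqrt(29).

(-3*sqrt(21) + 3*sqrt(29))/8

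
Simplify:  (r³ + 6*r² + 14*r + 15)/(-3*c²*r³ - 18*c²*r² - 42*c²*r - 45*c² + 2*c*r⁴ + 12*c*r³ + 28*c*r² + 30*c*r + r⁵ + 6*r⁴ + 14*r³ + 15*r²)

1/(-3*c² + 2*c*r + r²)

Factor: r³ + 6*r² + 14*r + 15 = (r + 3)·(r² + 3*r + 5);  -3*c²*r³ - 18*c²*r² - 42*c²*r - 45*c² + 2*c*r⁴ + 12*c*r³ + 28*c*r² + 30*c*r + r⁵ + 6*r⁴ + 14*r³ + 15*r² = (3*c + r)·(r + 3)·(-c + r)·(r² + 3*r + 5)
Cancel the common factors (r² + 3*r + 5), (r + 3).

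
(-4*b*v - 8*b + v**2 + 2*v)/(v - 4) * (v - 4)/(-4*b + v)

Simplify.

v + 2

Factor: -4*b*v - 8*b + v**2 + 2*v = (-4*b + v)*(v + 2)
Cancel the common factors (-4*b + v), (v - 4).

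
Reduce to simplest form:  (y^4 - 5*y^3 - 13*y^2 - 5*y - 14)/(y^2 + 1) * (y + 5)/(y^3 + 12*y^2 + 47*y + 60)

(y^2 - 5*y - 14)/(y^2 + 7*y + 12)

Factor: y^4 - 5*y^3 - 13*y^2 - 5*y - 14 = (y + 2)*(y - 7)*(y^2 + 1);  y^3 + 12*y^2 + 47*y + 60 = (y + 4)*(y + 5)*(y + 3)
Cancel the common factors (y^2 + 1), (y + 5).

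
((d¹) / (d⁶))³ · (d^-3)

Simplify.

Inside the bracket: (d^-5)
Raise to the power 3: (d^-15)
Multiply by (d^-3): add exponents.

d^(-18)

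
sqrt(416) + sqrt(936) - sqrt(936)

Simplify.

sqrt(416) = 4*sqrt(26); sqrt(936) = 6*sqrt(26); sqrt(936) = 6*sqrt(26)
Combine: (4 + 6 - 6)·sqrt(26) = 4*sqrt(26)

4*sqrt(26)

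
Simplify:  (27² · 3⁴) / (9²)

3^6

27² = 3^6; 3⁴ = 3^4; 9² = 3^4
Combine exponents: 3^6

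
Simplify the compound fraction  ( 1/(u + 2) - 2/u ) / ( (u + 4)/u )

-1/(u + 2)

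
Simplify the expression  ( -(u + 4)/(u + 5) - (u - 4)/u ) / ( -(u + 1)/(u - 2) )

Numerator: -(u + 4)/(u + 5) - (u - 4)/u = (-2*u² - 5*u + 20)/(u² + 5*u)
Denominator: -(u + 1)/(u - 2) = (-u - 1)/(u - 2)
Divide: ((-2*u² - 5*u + 20)/(u² + 5*u)) · ((u - 2)/(-u - 1)) = (2*u³ + u² - 30*u + 40)/(u³ + 6*u² + 5*u)

(2*u³ + u² - 30*u + 40)/(u³ + 6*u² + 5*u)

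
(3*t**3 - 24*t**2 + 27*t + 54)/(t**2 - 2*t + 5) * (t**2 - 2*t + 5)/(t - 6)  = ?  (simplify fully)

3*t**2 - 6*t - 9

Factor: 3*t**3 - 24*t**2 + 27*t + 54 = 3*(t - 6)*(t - 3)*(t + 1)
Cancel the common factors (t**2 - 2*t + 5), (t - 6).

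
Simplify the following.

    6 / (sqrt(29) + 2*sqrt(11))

Multiply numerator and denominator by -sqrt(29) + 2*sqrt(11).
Denominator becomes 15; numerator becomes -6*sqrt(29) + 12*sqrt(11).

(-2*sqrt(29) + 4*sqrt(11))/5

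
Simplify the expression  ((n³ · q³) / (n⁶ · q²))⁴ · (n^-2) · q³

Inside the bracket: (n^-3) · q¹
Raise to the power 4: (n^-12) · q⁴
Multiply by (n^-2) · q³: add exponents.

q⁷/n^14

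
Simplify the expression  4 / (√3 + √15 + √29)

Group as (√3 + √15) + √29; multiply by (√3 + √15) - √29, then rationalise the remaining surd.

(-24*√145 - 44*√29 + 68*√15 + 164*√3)/59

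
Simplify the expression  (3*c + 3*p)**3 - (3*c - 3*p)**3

Binomially expand both and collect terms in (3*c), (3*p).

54*p*(3*c**2 + p**2)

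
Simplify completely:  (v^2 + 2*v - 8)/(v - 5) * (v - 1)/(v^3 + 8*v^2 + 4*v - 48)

Factor: v^2 + 2*v - 8 = (v - 2)*(v + 4);  v^3 + 8*v^2 + 4*v - 48 = (v - 2)*(v + 6)*(v + 4)
Cancel the common factors (v - 2), (v + 4).

(v - 1)/(v^2 + v - 30)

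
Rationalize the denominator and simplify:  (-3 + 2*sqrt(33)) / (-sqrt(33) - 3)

Multiply numerator and denominator by -3 + sqrt(33).
Denominator becomes -24; numerator becomes -9*sqrt(33) + 75.

(-25 + 3*sqrt(33))/8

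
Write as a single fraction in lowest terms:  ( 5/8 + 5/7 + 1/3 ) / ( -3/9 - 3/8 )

Numerator: 5/8 + 5/7 + 1/3 = 281/168
Denominator: -3/9 - 3/8 = -17/24
Divide: (281/168) · (-24/17) = -281/119

-281/119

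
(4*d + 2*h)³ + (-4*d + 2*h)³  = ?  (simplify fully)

16*h*(12*d² + h²)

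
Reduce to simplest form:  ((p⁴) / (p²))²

p⁴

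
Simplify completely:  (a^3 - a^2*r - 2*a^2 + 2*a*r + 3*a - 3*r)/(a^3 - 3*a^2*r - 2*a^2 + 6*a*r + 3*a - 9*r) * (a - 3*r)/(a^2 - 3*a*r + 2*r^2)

-1/(-a + 2*r)

Factor: a^3 - a^2*r - 2*a^2 + 2*a*r + 3*a - 3*r = (a - r)*(a^2 - 2*a + 3);  a^3 - 3*a^2*r - 2*a^2 + 6*a*r + 3*a - 9*r = (a - 3*r)*(a^2 - 2*a + 3);  a^2 - 3*a*r + 2*r^2 = (a - 2*r)*(a - r)
Cancel the common factors (a^2 - 2*a + 3), (a - 3*r), (a - r).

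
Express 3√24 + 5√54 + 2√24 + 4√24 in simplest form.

33*√6

3√24 = 6*√6; 5√54 = 15*√6; 2√24 = 4*√6; 4√24 = 8*√6
Combine: (6 + 15 + 4 + 8)·√6 = 33*√6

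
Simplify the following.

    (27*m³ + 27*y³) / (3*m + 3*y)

9*m² - 9*m*y + 9*y²

Factor as (a+b)(a^2-ab+b^2) with a=(3*m), b=(3*y).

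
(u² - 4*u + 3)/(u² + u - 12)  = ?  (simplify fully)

Factor: u² - 4*u + 3 = (u - 1)·(u - 3);  u² + u - 12 = (u - 3)·(u + 4)
Cancel the common factor (u - 3).

(u - 1)/(u + 4)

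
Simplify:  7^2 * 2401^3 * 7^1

7^15

7^2 = 7^2; 2401^3 = 7^12; 7^1 = 7^1
Combine exponents: 7^15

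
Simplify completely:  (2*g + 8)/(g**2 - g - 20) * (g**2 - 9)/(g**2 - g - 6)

(2*g + 6)/(g**2 - 3*g - 10)

Factor: 2*g + 8 = 2*(g + 4);  g**2 - g - 20 = (g + 4)*(g - 5);  g**2 - 9 = (g + 3)*(g - 3);  g**2 - g - 6 = (g + 2)*(g - 3)
Cancel the common factors (g + 4), (g - 3).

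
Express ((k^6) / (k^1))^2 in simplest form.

Inside the bracket: k^5
Raise to the power 2: k^10

k^10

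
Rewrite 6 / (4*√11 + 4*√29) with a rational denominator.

Multiply numerator and denominator by -4*√11 + 4*√29.
Denominator becomes 288; numerator becomes -24*√11 + 24*√29.

(-√11 + √29)/12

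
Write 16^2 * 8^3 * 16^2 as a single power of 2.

2^25

16^2 = 2^8; 8^3 = 2^9; 16^2 = 2^8
Combine exponents: 2^25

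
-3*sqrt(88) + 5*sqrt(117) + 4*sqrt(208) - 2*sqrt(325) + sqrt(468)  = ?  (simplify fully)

3*sqrt(88) = 6*sqrt(22); 5*sqrt(117) = 15*sqrt(13); 4*sqrt(208) = 16*sqrt(13); 2*sqrt(325) = 10*sqrt(13); sqrt(468) = 6*sqrt(13)

-6*sqrt(22) + 27*sqrt(13)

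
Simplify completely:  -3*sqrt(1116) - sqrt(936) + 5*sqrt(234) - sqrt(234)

-18*sqrt(31) + 6*sqrt(26)

3*sqrt(1116) = 18*sqrt(31); sqrt(936) = 6*sqrt(26); 5*sqrt(234) = 15*sqrt(26); sqrt(234) = 3*sqrt(26)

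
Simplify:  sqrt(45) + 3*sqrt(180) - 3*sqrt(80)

sqrt(45) = 3*sqrt(5); 3*sqrt(180) = 18*sqrt(5); 3*sqrt(80) = 12*sqrt(5)
Combine: (3 + 18 - 12)·sqrt(5) = 9*sqrt(5)

9*sqrt(5)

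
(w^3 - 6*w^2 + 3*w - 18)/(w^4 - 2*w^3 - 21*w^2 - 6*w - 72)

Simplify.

1/(w + 4)

Factor: w^3 - 6*w^2 + 3*w - 18 = (w^2 + 3)*(w - 6);  w^4 - 2*w^3 - 21*w^2 - 6*w - 72 = (w - 6)*(w + 4)*(w^2 + 3)
Cancel the common factors (w^2 + 3), (w - 6).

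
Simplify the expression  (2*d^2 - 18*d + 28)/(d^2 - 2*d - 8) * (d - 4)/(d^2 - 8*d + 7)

(2*d - 4)/(d^2 + d - 2)

Factor: 2*d^2 - 18*d + 28 = 2*(d - 2)*(d - 7);  d^2 - 2*d - 8 = (d - 4)*(d + 2);  d^2 - 8*d + 7 = (d - 1)*(d - 7)
Cancel the common factors (d - 4), (d - 7).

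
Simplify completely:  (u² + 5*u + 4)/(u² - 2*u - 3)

(u + 4)/(u - 3)

Factor: u² + 5*u + 4 = (u + 1)·(u + 4);  u² - 2*u - 3 = (u - 3)·(u + 1)
Cancel the common factor (u + 1).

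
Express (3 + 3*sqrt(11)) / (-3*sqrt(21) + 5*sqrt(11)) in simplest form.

Multiply numerator and denominator by 3*sqrt(21) + 5*sqrt(11).
Denominator becomes 86; numerator becomes 9*sqrt(21) + 15*sqrt(11) + 9*sqrt(231) + 165.

(9*sqrt(21) + 15*sqrt(11) + 9*sqrt(231) + 165)/86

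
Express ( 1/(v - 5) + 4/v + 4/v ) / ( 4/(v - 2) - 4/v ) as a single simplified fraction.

Numerator: 1/(v - 5) + 4/v + 4/v = (9*v - 40)/(v**2 - 5*v)
Denominator: 4/(v - 2) - 4/v = 8/(v**2 - 2*v)
Divide: ((9*v - 40)/(v**2 - 5*v)) · (v**2/8 - v/4) = (9*v**2 - 58*v + 80)/(8*v - 40)

(9*v**2 - 58*v + 80)/(8*v - 40)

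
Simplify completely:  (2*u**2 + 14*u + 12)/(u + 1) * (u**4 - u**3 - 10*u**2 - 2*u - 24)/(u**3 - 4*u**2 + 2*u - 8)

2*u**2 + 18*u + 36

Factor: 2*u**2 + 14*u + 12 = 2*(u + 6)*(u + 1);  u**4 - u**3 - 10*u**2 - 2*u - 24 = (u**2 + 2)*(u + 3)*(u - 4);  u**3 - 4*u**2 + 2*u - 8 = (u - 4)*(u**2 + 2)
Cancel the common factors (u**2 + 2), (u - 4), (u + 1).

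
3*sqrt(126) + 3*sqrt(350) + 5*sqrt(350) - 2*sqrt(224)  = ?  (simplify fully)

3*sqrt(126) = 9*sqrt(14); 3*sqrt(350) = 15*sqrt(14); 5*sqrt(350) = 25*sqrt(14); 2*sqrt(224) = 8*sqrt(14)
Combine: (9 + 15 + 25 - 8)·sqrt(14) = 41*sqrt(14)

41*sqrt(14)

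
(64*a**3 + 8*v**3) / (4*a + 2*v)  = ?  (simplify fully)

Factor as (a+b)(a**2-ab+b**2) with a=(4*a), b=(2*v).

16*a**2 - 8*a*v + 4*v**2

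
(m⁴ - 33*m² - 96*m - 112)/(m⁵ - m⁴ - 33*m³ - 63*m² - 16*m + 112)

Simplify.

Factor: m⁴ - 33*m² - 96*m - 112 = (m - 7)·(m + 4)·(m² + 3*m + 4);  m⁵ - m⁴ - 33*m³ - 63*m² - 16*m + 112 = (m + 4)·(m - 1)·(m - 7)·(m² + 3*m + 4)
Cancel the common factors (m² + 3*m + 4), (m + 4), (m - 7).

1/(m - 1)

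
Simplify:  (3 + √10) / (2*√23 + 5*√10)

Multiply numerator and denominator by -2*√23 + 5*√10.
Denominator becomes 158; numerator becomes -2*√230 - 6*√23 + 15*√10 + 50.

(-2*√230 - 6*√23 + 15*√10 + 50)/158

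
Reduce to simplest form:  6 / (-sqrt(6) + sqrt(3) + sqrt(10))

(-42*sqrt(6) - 6*sqrt(10) + 78*sqrt(3) + 72*sqrt(5))/71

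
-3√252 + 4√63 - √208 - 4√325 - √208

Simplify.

3√252 = 18*√7; 4√63 = 12*√7; √208 = 4*√13; 4√325 = 20*√13; √208 = 4*√13

-28*√13 - 6*√7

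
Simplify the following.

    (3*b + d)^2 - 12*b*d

Expanding gives 9*b^2 - 6*b*d + d^2, a perfect square.

(3*b - d)^2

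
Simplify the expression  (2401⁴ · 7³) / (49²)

2401⁴ = 7^16; 7³ = 7^3; 49² = 7^4
Combine exponents: 7^15

7^15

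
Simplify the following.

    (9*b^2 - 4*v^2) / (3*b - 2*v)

3*b + 2*v

9*b^2 - 4*v^2 factors as -(-3*b + 2*v)*(3*b + 2*v).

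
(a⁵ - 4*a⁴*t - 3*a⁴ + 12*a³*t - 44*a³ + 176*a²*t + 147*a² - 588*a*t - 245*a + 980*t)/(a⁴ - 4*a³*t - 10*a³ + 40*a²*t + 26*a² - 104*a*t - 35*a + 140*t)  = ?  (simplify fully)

a + 7

Factor: a⁵ - 4*a⁴*t - 3*a⁴ + 12*a³*t - 44*a³ + 176*a²*t + 147*a² - 588*a*t - 245*a + 980*t = (a + 7)·(a² - 3*a + 5)·(a - 4*t)·(a - 7);  a⁴ - 4*a³*t - 10*a³ + 40*a²*t + 26*a² - 104*a*t - 35*a + 140*t = (a - 4*t)·(a² - 3*a + 5)·(a - 7)
Cancel the common factors (a² - 3*a + 5), (a - 7), (a - 4*t).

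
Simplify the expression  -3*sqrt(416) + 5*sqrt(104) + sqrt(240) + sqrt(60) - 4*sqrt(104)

3*sqrt(416) = 12*sqrt(26); 5*sqrt(104) = 10*sqrt(26); sqrt(240) = 4*sqrt(15); sqrt(60) = 2*sqrt(15); 4*sqrt(104) = 8*sqrt(26)

-10*sqrt(26) + 6*sqrt(15)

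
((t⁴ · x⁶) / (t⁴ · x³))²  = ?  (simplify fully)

Inside the bracket: x³
Raise to the power 2: x⁶

x⁶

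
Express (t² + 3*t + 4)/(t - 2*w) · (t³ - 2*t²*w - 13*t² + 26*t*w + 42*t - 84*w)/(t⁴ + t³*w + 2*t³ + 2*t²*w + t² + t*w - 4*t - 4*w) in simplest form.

Factor: t³ - 2*t²*w - 13*t² + 26*t*w + 42*t - 84*w = (t - 2*w)·(t - 7)·(t - 6);  t⁴ + t³*w + 2*t³ + 2*t²*w + t² + t*w - 4*t - 4*w = (t² + 3*t + 4)·(t - 1)·(t + w)
Cancel the common factors (t² + 3*t + 4), (t - 2*w).

(t² - 13*t + 42)/(t² + t*w - t - w)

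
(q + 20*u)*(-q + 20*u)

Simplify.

Product of conjugates: (P+Q)(P-Q) = P^2 - Q^2.

-q^2 + 400*u^2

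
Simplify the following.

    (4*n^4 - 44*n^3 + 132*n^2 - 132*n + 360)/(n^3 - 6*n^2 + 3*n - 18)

Factor: 4*n^4 - 44*n^3 + 132*n^2 - 132*n + 360 = 4*(n - 5)*(n^2 + 3)*(n - 6);  n^3 - 6*n^2 + 3*n - 18 = (n^2 + 3)*(n - 6)
Cancel the common factors (n^2 + 3), (n - 6).

4*n - 20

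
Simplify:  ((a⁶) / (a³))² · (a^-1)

Inside the bracket: a³
Raise to the power 2: a⁶
Multiply by (a^-1): add exponents.

a⁵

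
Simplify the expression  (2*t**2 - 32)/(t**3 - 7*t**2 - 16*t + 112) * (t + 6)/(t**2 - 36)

Factor: 2*t**2 - 32 = 2*(t - 4)*(t + 4);  t**3 - 7*t**2 - 16*t + 112 = (t - 4)*(t + 4)*(t - 7);  t**2 - 36 = (t - 6)*(t + 6)
Cancel the common factors (t + 4), (t - 4), (t + 6).

2/(t**2 - 13*t + 42)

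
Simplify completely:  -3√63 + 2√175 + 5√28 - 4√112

-5*√7

3√63 = 9*√7; 2√175 = 10*√7; 5√28 = 10*√7; 4√112 = 16*√7
Combine: (-9 + 10 + 10 - 16)·√7 = -5*√7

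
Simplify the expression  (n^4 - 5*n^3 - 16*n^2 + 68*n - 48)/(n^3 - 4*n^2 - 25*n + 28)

(n^2 - 8*n + 12)/(n - 7)

Factor: n^4 - 5*n^3 - 16*n^2 + 68*n - 48 = (n - 1)*(n - 6)*(n + 4)*(n - 2);  n^3 - 4*n^2 - 25*n + 28 = (n - 1)*(n - 7)*(n + 4)
Cancel the common factors (n - 1), (n + 4).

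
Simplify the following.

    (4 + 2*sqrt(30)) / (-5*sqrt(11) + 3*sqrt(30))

(-10*sqrt(330) - 180 - 20*sqrt(11) - 12*sqrt(30))/5

Multiply numerator and denominator by 3*sqrt(30) + 5*sqrt(11).
Denominator becomes -5; numerator becomes 12*sqrt(30) + 20*sqrt(11) + 180 + 10*sqrt(330).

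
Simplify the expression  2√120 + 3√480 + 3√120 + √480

26*√30

2√120 = 4*√30; 3√480 = 12*√30; 3√120 = 6*√30; √480 = 4*√30
Combine: (4 + 12 + 6 + 4)·√30 = 26*√30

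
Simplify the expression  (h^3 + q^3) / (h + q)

Factor as (a+b)(a^2-ab+b^2) with a=h, b=q.

h^2 - h*q + q^2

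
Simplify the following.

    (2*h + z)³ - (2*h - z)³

Binomially expand both and collect terms in (2*h), z.

2*z*(12*h² + z²)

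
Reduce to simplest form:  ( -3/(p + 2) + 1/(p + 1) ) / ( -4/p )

(2*p² + p)/(4*p² + 12*p + 8)

Numerator: -3/(p + 2) + 1/(p + 1) = (-2*p - 1)/(p² + 3*p + 2)
Denominator: -4/p = -4/p
Divide: ((-2*p - 1)/(p² + 3*p + 2)) · (-p/4) = (2*p² + p)/(4*p² + 12*p + 8)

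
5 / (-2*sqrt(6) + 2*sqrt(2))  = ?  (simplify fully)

Multiply numerator and denominator by 2*sqrt(2) + 2*sqrt(6).
Denominator becomes -16; numerator becomes 10*sqrt(2) + 10*sqrt(6).

(-5*sqrt(6) - 5*sqrt(2))/8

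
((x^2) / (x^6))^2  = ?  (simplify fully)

Inside the bracket: (x^-4)
Raise to the power 2: (x^-8)

x^(-8)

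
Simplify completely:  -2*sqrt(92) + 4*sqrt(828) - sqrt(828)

14*sqrt(23)

2*sqrt(92) = 4*sqrt(23); 4*sqrt(828) = 24*sqrt(23); sqrt(828) = 6*sqrt(23)
Combine: (-4 + 24 - 6)·sqrt(23) = 14*sqrt(23)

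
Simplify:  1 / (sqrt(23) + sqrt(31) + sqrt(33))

Group as (sqrt(23) + sqrt(33)) + sqrt(31); multiply by (sqrt(23) + sqrt(33)) - sqrt(31), then rationalise the remaining surd.

(-2*sqrt(23529) + 21*sqrt(33) + 25*sqrt(31) + 41*sqrt(23))/2411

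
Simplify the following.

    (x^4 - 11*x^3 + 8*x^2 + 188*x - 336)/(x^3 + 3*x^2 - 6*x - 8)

(x^2 - 13*x + 42)/(x + 1)

Factor: x^4 - 11*x^3 + 8*x^2 + 188*x - 336 = (x - 7)*(x - 2)*(x - 6)*(x + 4);  x^3 + 3*x^2 - 6*x - 8 = (x - 2)*(x + 1)*(x + 4)
Cancel the common factors (x + 4), (x - 2).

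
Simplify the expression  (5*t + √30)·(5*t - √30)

(5*t)^2 - (√30)^2 = 25*t² - 30.

25*t² - 30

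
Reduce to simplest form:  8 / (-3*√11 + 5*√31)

(6*√11 + 10*√31)/169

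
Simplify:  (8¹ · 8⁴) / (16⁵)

8¹ = 2^3; 8⁴ = 2^12; 16⁵ = 2^20
Combine exponents: 2^(-5)

2^(-5)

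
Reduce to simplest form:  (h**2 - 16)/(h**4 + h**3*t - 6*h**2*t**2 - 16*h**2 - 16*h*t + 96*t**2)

Factor: h**2 - 16 = (h + 4)*(h - 4);  h**4 + h**3*t - 6*h**2*t**2 - 16*h**2 - 16*h*t + 96*t**2 = (h - 2*t)*(h + 3*t)*(h + 4)*(h - 4)
Cancel the common factors (h + 4), (h - 4).

-1/(-h**2 - h*t + 6*t**2)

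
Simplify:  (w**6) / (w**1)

w**5

Quotient: w**5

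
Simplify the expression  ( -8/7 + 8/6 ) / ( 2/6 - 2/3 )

Numerator: -8/7 + 8/6 = 4/21
Denominator: 2/6 - 2/3 = -1/3
Divide: (4/21) · (-3) = -4/7

-4/7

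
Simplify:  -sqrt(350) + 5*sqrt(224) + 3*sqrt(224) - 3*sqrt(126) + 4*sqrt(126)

30*sqrt(14)

sqrt(350) = 5*sqrt(14); 5*sqrt(224) = 20*sqrt(14); 3*sqrt(224) = 12*sqrt(14); 3*sqrt(126) = 9*sqrt(14); 4*sqrt(126) = 12*sqrt(14)
Combine: (-5 + 20 + 12 - 9 + 12)·sqrt(14) = 30*sqrt(14)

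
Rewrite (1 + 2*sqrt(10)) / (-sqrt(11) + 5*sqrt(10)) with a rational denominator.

Multiply numerator and denominator by sqrt(11) + 5*sqrt(10).
Denominator becomes 239; numerator becomes sqrt(11) + 5*sqrt(10) + 2*sqrt(110) + 100.

(sqrt(11) + 5*sqrt(10) + 2*sqrt(110) + 100)/239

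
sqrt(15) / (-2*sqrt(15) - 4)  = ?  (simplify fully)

Multiply numerator and denominator by -4 + 2*sqrt(15).
Denominator becomes -44; numerator becomes -4*sqrt(15) + 30.

(-15 + 2*sqrt(15))/22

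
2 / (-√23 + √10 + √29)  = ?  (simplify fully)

Group as (√10 + √29) - √23; multiply by (√10 + √29) + √23, then rationalise the remaining surd.

(-8*√23 + 2*√29 + 21*√10 + √6670)/226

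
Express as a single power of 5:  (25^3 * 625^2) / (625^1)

25^3 = 5^6; 625^2 = 5^8; 625^1 = 5^4
Combine exponents: 5^10

5^10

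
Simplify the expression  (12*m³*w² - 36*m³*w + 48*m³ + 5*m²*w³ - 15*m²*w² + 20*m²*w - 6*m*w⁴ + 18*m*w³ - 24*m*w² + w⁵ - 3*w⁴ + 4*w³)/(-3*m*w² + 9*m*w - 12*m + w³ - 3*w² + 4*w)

Factor: 12*m³*w² - 36*m³*w + 48*m³ + 5*m²*w³ - 15*m²*w² + 20*m²*w - 6*m*w⁴ + 18*m*w³ - 24*m*w² + w⁵ - 3*w⁴ + 4*w³ = (-3*m + w)·(m + w)·(-4*m + w)·(w² - 3*w + 4);  -3*m*w² + 9*m*w - 12*m + w³ - 3*w² + 4*w = (w² - 3*w + 4)·(-3*m + w)
Cancel the common factors (w² - 3*w + 4), (-3*m + w).

-4*m² - 3*m*w + w²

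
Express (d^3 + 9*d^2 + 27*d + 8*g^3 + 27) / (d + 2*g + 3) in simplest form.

d^2 - 2*d*g + 6*d + 4*g^2 - 6*g + 9

Factor as (a+b)(a^2-ab+b^2) with a=(2*g), b=(d + 3).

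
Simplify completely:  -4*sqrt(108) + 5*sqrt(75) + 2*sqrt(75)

11*sqrt(3)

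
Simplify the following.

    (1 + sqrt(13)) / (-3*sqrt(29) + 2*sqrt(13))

(-3*sqrt(377) - 26 - 3*sqrt(29) - 2*sqrt(13))/209

Multiply numerator and denominator by 2*sqrt(13) + 3*sqrt(29).
Denominator becomes -209; numerator becomes 2*sqrt(13) + 3*sqrt(29) + 26 + 3*sqrt(377).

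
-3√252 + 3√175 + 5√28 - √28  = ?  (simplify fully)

5*√7

3√252 = 18*√7; 3√175 = 15*√7; 5√28 = 10*√7; √28 = 2*√7
Combine: (-18 + 15 + 10 - 2)·√7 = 5*√7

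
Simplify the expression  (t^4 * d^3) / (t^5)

Quotient: (t^-1) * d^3

d^3/t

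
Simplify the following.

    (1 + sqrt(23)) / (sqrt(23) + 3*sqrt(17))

(-23 - sqrt(23) + 3*sqrt(17) + 3*sqrt(391))/130

Multiply numerator and denominator by -3*sqrt(17) + sqrt(23).
Denominator becomes -130; numerator becomes -3*sqrt(391) - 3*sqrt(17) + sqrt(23) + 23.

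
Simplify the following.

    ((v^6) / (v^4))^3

v^6

Inside the bracket: v^2
Raise to the power 3: v^6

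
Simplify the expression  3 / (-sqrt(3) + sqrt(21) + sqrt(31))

Group as (sqrt(21) + sqrt(31)) - sqrt(3); multiply by (sqrt(21) + sqrt(31)) + sqrt(3), then rationalise the remaining surd.

(-147*sqrt(3) - 21*sqrt(31) + 39*sqrt(21) + 18*sqrt(217))/203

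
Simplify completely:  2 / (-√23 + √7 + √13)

Group as (√7 + √13) - √23; multiply by (√7 + √13) + √23, then rationalise the remaining surd.

(6*√23 + 34*√13 + 58*√7 + 4*√2093)/355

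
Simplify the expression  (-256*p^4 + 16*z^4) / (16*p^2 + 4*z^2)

-16*p^2 + 4*z^2

Difference of fourth powers: factor out (16*p^2 + 4*z^2).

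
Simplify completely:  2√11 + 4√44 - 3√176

-2*√11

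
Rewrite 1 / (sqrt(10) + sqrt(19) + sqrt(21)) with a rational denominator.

(-sqrt(3990) + 4*sqrt(21) + 6*sqrt(19) + 15*sqrt(10))/348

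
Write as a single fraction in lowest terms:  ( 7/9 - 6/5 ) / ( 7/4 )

Numerator: 7/9 - 6/5 = -19/45
Denominator: 7/4 = 7/4
Divide: (-19/45) · (4/7) = -76/315

-76/315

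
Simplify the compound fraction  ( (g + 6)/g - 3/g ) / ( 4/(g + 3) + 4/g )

(g² + 6*g + 9)/(8*g + 12)

Numerator: (g + 6)/g - 3/g = (g + 3)/g
Denominator: 4/(g + 3) + 4/g = (8*g + 12)/(g² + 3*g)
Divide: ((g + 3)/g) · ((g² + 3*g)/(8*g + 12)) = (g² + 6*g + 9)/(8*g + 12)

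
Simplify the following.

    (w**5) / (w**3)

w**2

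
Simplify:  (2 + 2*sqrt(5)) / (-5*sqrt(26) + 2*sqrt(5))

Multiply numerator and denominator by 2*sqrt(5) + 5*sqrt(26).
Denominator becomes -630; numerator becomes 4*sqrt(5) + 20 + 10*sqrt(26) + 10*sqrt(130).

(-5*sqrt(130) - 5*sqrt(26) - 10 - 2*sqrt(5))/315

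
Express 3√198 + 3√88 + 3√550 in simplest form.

3√198 = 9*√22; 3√88 = 6*√22; 3√550 = 15*√22
Combine: (9 + 6 + 15)·√22 = 30*√22

30*√22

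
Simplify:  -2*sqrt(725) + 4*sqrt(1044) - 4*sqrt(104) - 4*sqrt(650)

2*sqrt(725) = 10*sqrt(29); 4*sqrt(1044) = 24*sqrt(29); 4*sqrt(104) = 8*sqrt(26); 4*sqrt(650) = 20*sqrt(26)

-28*sqrt(26) + 14*sqrt(29)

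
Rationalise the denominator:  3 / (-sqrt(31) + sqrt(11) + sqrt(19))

Group as (sqrt(11) + sqrt(19)) - sqrt(31); multiply by (sqrt(11) + sqrt(19)) + sqrt(31), then rationalise the remaining surd.

(3*sqrt(31) + 69*sqrt(19) + 117*sqrt(11) + 6*sqrt(6479))/835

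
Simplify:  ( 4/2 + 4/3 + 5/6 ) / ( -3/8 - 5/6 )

Numerator: 4/2 + 4/3 + 5/6 = 25/6
Denominator: -3/8 - 5/6 = -29/24
Divide: (25/6) · (-24/29) = -100/29

-100/29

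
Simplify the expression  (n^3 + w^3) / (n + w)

n^2 - n*w + w^2

Apply the sum-of-cubes factorisation and cancel (n + w).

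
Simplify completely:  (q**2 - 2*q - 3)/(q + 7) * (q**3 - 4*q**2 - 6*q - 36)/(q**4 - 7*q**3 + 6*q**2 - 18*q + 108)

Factor: q**2 - 2*q - 3 = (q - 3)*(q + 1);  q**3 - 4*q**2 - 6*q - 36 = (q**2 + 2*q + 6)*(q - 6);  q**4 - 7*q**3 + 6*q**2 - 18*q + 108 = (q - 6)*(q**2 + 2*q + 6)*(q - 3)
Cancel the common factors (q**2 + 2*q + 6), (q - 6), (q - 3).

(q + 1)/(q + 7)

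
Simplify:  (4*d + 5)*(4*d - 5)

16*d^2 - 25

(4*d)^2 - (5)^2 = 16*d^2 - 25.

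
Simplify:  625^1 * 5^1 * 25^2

625^1 = 5^4; 5^1 = 5^1; 25^2 = 5^4
Combine exponents: 5^9

5^9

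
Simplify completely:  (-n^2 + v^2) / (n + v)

-n + v

-n^2 + v^2 factors as (-n + v)*(n + v).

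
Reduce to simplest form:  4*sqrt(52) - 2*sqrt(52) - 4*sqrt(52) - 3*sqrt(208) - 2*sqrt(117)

-22*sqrt(13)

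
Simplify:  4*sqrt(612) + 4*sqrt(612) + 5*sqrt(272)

68*sqrt(17)

4*sqrt(612) = 24*sqrt(17); 4*sqrt(612) = 24*sqrt(17); 5*sqrt(272) = 20*sqrt(17)
Combine: (24 + 24 + 20)·sqrt(17) = 68*sqrt(17)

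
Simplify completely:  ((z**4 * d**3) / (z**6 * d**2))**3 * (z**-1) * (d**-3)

Inside the bracket: (z**-2) * d**1
Raise to the power 3: (z**-6) * d**3
Multiply by (z**-1) * (d**-3): add exponents.

z**(-7)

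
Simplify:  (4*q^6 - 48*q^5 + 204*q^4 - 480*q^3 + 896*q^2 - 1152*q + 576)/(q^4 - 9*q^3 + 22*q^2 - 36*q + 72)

Factor: 4*q^6 - 48*q^5 + 204*q^4 - 480*q^3 + 896*q^2 - 1152*q + 576 = 4*(q - 6)*(q - 1)*(q - 2)*(q - 3)*(q^2 + 4);  q^4 - 9*q^3 + 22*q^2 - 36*q + 72 = (q - 6)*(q - 3)*(q^2 + 4)
Cancel the common factors (q^2 + 4), (q - 6), (q - 3).

4*q^2 - 12*q + 8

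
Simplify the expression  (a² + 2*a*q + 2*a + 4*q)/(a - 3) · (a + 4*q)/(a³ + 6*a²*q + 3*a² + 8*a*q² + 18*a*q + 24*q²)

Factor: a² + 2*a*q + 2*a + 4*q = (a + 2*q)·(a + 2);  a³ + 6*a²*q + 3*a² + 8*a*q² + 18*a*q + 24*q² = (a + 4*q)·(a + 2*q)·(a + 3)
Cancel the common factors (a + 4*q), (a + 2*q).

(a + 2)/(a² - 9)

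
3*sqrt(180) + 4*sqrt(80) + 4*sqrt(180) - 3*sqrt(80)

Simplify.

46*sqrt(5)

3*sqrt(180) = 18*sqrt(5); 4*sqrt(80) = 16*sqrt(5); 4*sqrt(180) = 24*sqrt(5); 3*sqrt(80) = 12*sqrt(5)
Combine: (18 + 16 + 24 - 12)·sqrt(5) = 46*sqrt(5)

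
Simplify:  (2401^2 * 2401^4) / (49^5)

7^14

2401^2 = 7^8; 2401^4 = 7^16; 49^5 = 7^10
Combine exponents: 7^14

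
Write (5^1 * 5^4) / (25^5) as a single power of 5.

5^(-5)

5^1 = 5^1; 5^4 = 5^4; 25^5 = 5^10
Combine exponents: 5^(-5)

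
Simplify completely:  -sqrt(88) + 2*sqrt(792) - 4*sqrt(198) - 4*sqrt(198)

sqrt(88) = 2*sqrt(22); 2*sqrt(792) = 12*sqrt(22); 4*sqrt(198) = 12*sqrt(22); 4*sqrt(198) = 12*sqrt(22)
Combine: (-2 + 12 - 12 - 12)·sqrt(22) = -14*sqrt(22)

-14*sqrt(22)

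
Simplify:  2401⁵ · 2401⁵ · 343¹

7^43

2401⁵ = 7^20; 2401⁵ = 7^20; 343¹ = 7^3
Combine exponents: 7^43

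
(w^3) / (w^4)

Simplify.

Quotient: (w^-1)

1/w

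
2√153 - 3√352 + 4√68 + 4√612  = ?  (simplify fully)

2√153 = 6*√17; 3√352 = 12*√22; 4√68 = 8*√17; 4√612 = 24*√17

-12*√22 + 38*√17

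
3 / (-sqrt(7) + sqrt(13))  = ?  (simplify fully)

Multiply numerator and denominator by sqrt(7) + sqrt(13).
Denominator becomes 6; numerator becomes 3*sqrt(7) + 3*sqrt(13).

(sqrt(7) + sqrt(13))/2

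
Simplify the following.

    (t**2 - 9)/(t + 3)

Factor: t**2 - 9 = (t + 3)*(t - 3)
Cancel the common factor (t + 3).

t - 3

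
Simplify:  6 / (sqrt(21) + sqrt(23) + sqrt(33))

(-36*sqrt(1771) + 66*sqrt(33) + 186*sqrt(23) + 210*sqrt(21))/1811

Group as (sqrt(21) + sqrt(23)) + sqrt(33); multiply by (sqrt(21) + sqrt(23)) - sqrt(33), then rationalise the remaining surd.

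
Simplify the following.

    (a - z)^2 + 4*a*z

(a + z)^2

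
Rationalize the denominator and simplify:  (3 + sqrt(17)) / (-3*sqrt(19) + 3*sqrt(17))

Multiply numerator and denominator by 3*sqrt(17) + 3*sqrt(19).
Denominator becomes -18; numerator becomes 9*sqrt(17) + 9*sqrt(19) + 51 + 3*sqrt(323).

(-sqrt(323) - 17 - 3*sqrt(19) - 3*sqrt(17))/6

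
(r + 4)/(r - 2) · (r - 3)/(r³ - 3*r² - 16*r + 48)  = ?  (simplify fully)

Factor: r³ - 3*r² - 16*r + 48 = (r - 4)·(r + 4)·(r - 3)
Cancel the common factors (r - 3), (r + 4).

1/(r² - 6*r + 8)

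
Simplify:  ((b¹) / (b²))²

Inside the bracket: (b^-1)
Raise to the power 2: (b^-2)

b^(-2)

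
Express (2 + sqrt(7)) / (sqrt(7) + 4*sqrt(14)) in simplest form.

(-7 - 2*sqrt(7) + 8*sqrt(14) + 28*sqrt(2))/217

Multiply numerator and denominator by -4*sqrt(14) + sqrt(7).
Denominator becomes -217; numerator becomes -28*sqrt(2) - 8*sqrt(14) + 2*sqrt(7) + 7.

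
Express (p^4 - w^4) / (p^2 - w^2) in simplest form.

Factor p^4 - w^4 and cancel (p^2 - w^2).

p^2 + w^2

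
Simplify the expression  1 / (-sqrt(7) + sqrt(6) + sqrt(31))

(-16*sqrt(6) - sqrt(1302) + 15*sqrt(7) + 9*sqrt(31))/78

Group as (sqrt(6) + sqrt(31)) - sqrt(7); multiply by (sqrt(6) + sqrt(31)) + sqrt(7), then rationalise the remaining surd.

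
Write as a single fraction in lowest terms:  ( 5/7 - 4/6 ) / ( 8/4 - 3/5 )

Numerator: 5/7 - 4/6 = 1/21
Denominator: 8/4 - 3/5 = 7/5
Divide: (1/21) · (5/7) = 5/147

5/147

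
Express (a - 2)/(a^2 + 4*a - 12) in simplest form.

Factor: a^2 + 4*a - 12 = (a - 2)*(a + 6)
Cancel the common factor (a - 2).

1/(a + 6)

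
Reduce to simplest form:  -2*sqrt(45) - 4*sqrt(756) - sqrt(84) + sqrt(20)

-26*sqrt(21) - 4*sqrt(5)

2*sqrt(45) = 6*sqrt(5); 4*sqrt(756) = 24*sqrt(21); sqrt(84) = 2*sqrt(21); sqrt(20) = 2*sqrt(5)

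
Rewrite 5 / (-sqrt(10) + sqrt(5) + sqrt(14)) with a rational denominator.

Group as (sqrt(5) + sqrt(14)) - sqrt(10); multiply by (sqrt(5) + sqrt(14)) + sqrt(10), then rationalise the remaining surd.

(-45*sqrt(10) + 5*sqrt(14) + 95*sqrt(5) + 100*sqrt(7))/199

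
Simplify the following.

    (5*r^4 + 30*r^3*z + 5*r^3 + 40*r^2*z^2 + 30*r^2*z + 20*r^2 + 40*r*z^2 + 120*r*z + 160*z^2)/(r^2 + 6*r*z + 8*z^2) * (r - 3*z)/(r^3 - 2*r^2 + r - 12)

(5*r - 15*z)/(r - 3)

Factor: 5*r^4 + 30*r^3*z + 5*r^3 + 40*r^2*z^2 + 30*r^2*z + 20*r^2 + 40*r*z^2 + 120*r*z + 160*z^2 = 5*(r + 2*z)*(r + 4*z)*(r^2 + r + 4);  r^2 + 6*r*z + 8*z^2 = (r + 2*z)*(r + 4*z);  r^3 - 2*r^2 + r - 12 = (r^2 + r + 4)*(r - 3)
Cancel the common factors (r^2 + r + 4), (r + 4*z), (r + 2*z).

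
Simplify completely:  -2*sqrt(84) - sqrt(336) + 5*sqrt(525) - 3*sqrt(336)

5*sqrt(21)

2*sqrt(84) = 4*sqrt(21); sqrt(336) = 4*sqrt(21); 5*sqrt(525) = 25*sqrt(21); 3*sqrt(336) = 12*sqrt(21)
Combine: (-4 - 4 + 25 - 12)·sqrt(21) = 5*sqrt(21)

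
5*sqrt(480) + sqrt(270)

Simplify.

5*sqrt(480) = 20*sqrt(30); sqrt(270) = 3*sqrt(30)
Combine: (20 + 3)·sqrt(30) = 23*sqrt(30)

23*sqrt(30)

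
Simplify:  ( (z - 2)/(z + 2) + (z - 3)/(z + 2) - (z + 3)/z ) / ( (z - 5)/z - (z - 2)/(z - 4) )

Numerator: (z - 2)/(z + 2) + (z - 3)/(z + 2) - (z + 3)/z = (z^2 - 10*z - 6)/(z^2 + 2*z)
Denominator: (z - 5)/z - (z - 2)/(z - 4) = (-7*z + 20)/(z^2 - 4*z)
Divide: ((z^2 - 10*z - 6)/(z^2 + 2*z)) · ((z^2 - 4*z)/(-7*z + 20)) = (-z^3 + 14*z^2 - 34*z - 24)/(7*z^2 - 6*z - 40)

(-z^3 + 14*z^2 - 34*z - 24)/(7*z^2 - 6*z - 40)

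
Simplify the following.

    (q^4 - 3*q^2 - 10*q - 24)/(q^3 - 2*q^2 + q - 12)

q + 2

Factor: q^4 - 3*q^2 - 10*q - 24 = (q + 2)*(q^2 + q + 4)*(q - 3);  q^3 - 2*q^2 + q - 12 = (q^2 + q + 4)*(q - 3)
Cancel the common factors (q^2 + q + 4), (q - 3).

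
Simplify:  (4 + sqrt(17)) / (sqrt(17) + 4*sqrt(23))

(-17 - 4*sqrt(17) + 16*sqrt(23) + 4*sqrt(391))/351

Multiply numerator and denominator by -4*sqrt(23) + sqrt(17).
Denominator becomes -351; numerator becomes -4*sqrt(391) - 16*sqrt(23) + 4*sqrt(17) + 17.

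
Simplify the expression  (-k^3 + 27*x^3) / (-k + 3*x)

Apply the difference-of-cubes factorisation and cancel (-k + 3*x).

k^2 + 3*k*x + 9*x^2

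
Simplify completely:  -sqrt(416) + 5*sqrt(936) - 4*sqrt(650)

6*sqrt(26)

sqrt(416) = 4*sqrt(26); 5*sqrt(936) = 30*sqrt(26); 4*sqrt(650) = 20*sqrt(26)
Combine: (-4 + 30 - 20)·sqrt(26) = 6*sqrt(26)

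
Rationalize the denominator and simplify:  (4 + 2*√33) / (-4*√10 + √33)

Multiply numerator and denominator by √33 + 4*√10.
Denominator becomes -127; numerator becomes 4*√33 + 16*√10 + 66 + 8*√330.

(-8*√330 - 66 - 16*√10 - 4*√33)/127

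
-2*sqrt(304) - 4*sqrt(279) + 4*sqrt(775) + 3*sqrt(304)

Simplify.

4*sqrt(19) + 8*sqrt(31)

2*sqrt(304) = 8*sqrt(19); 4*sqrt(279) = 12*sqrt(31); 4*sqrt(775) = 20*sqrt(31); 3*sqrt(304) = 12*sqrt(19)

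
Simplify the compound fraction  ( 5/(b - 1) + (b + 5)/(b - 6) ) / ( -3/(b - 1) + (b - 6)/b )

Numerator: 5/(b - 1) + (b + 5)/(b - 6) = (b² + 9*b - 35)/(b² - 7*b + 6)
Denominator: -3/(b - 1) + (b - 6)/b = (b² - 10*b + 6)/(b² - b)
Divide: ((b² + 9*b - 35)/(b² - 7*b + 6)) · ((b² - b)/(b² - 10*b + 6)) = (b³ + 9*b² - 35*b)/(b³ - 16*b² + 66*b - 36)

(b³ + 9*b² - 35*b)/(b³ - 16*b² + 66*b - 36)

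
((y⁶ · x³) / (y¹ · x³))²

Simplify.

Inside the bracket: y⁵
Raise to the power 2: y^10

y^10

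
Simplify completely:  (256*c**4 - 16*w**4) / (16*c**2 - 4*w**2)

16*c**2 + 4*w**2

256*c**4 - 16*w**4 factors as -16*(-2*c + w)*(2*c + w)*(4*c**2 + w**2).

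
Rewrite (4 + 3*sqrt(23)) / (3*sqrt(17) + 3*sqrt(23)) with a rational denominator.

(-3*sqrt(391) - 4*sqrt(17) + 4*sqrt(23) + 69)/18

Multiply numerator and denominator by -3*sqrt(17) + 3*sqrt(23).
Denominator becomes 54; numerator becomes -9*sqrt(391) - 12*sqrt(17) + 12*sqrt(23) + 207.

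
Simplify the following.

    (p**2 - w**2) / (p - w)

Factor p**2 - w**2 and cancel (p - w).

p + w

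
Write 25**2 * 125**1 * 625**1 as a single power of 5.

5**11

25**2 = 5**4; 125**1 = 5**3; 625**1 = 5**4
Combine exponents: 5**11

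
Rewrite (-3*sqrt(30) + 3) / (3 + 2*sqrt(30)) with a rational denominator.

(-63 + 5*sqrt(30))/37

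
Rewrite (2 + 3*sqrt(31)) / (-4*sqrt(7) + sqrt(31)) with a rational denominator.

(-12*sqrt(217) - 93 - 8*sqrt(7) - 2*sqrt(31))/81

Multiply numerator and denominator by sqrt(31) + 4*sqrt(7).
Denominator becomes -81; numerator becomes 2*sqrt(31) + 8*sqrt(7) + 93 + 12*sqrt(217).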